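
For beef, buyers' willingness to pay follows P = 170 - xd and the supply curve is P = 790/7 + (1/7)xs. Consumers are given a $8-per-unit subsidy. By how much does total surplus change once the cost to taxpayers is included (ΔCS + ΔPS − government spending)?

Pre-subsidy: 170 - x = 790/7 + (1/7)x gives x* = 50 and P* = 120.
With the rebate, buyers effectively pay Pb = Ps − 8, where Ps is the price sellers receive.
On the curves, Pb = 170 - x and Ps = 790/7 + (1/7)x; the wedge Ps − Pb = 8 gives 790/7 + (1/7)x − (170 - x) = 8, so x' = 57.
Then Pb = 170 − 1·57 = 113 and Ps = 790/7 + (1/7)·57 = 121.
ΔCS = ½(50 + 57)(120 − 113) = 374.5; ΔPS = ½(50 + 57)(121 − 120) = 53.5.
Government spending = 8 × 57 = 456.
Net change = 374.5 + 53.5 − 456 = -28. The loss equals the DWL triangle ½·8·7.

Net change in total surplus = -$28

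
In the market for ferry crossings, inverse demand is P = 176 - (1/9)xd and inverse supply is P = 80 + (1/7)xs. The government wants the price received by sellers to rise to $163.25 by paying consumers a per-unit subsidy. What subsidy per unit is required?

At a seller price of 163.25, quantity supplied is -560 + 7·163.25 = 582.75.
Buyers absorb 582.75 only when they pay Pb = 176 − (1/9)·582.75 = 111.25.
s = Ps − Pb = 163.25 − 111.25 = 52.

Required subsidy s = $52 per unit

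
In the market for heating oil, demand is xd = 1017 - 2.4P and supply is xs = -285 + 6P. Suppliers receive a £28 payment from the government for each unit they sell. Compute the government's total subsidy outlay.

Government cost = £19404

Pre-subsidy: 1017 - 2.4P = -285 + 6P gives P* = 155, x* = 645.
With the subsidy, sellers receive Ps = Pb + 28 for each unit, where Pb is the price buyers pay.
Supply in terms of Pb becomes xs = -285 + 6(Pb + 28) = -117 + 6Pb. Setting this equal to demand: 1017 - 2.4Pb = -117 + 6Pb, so Pb = 135.
Sellers receive Ps = 135 + 28 = 163; x' = 1017 − 2.4·135 = 693.
Government outlay = subsidy × quantity = 28 × 693 = 19404.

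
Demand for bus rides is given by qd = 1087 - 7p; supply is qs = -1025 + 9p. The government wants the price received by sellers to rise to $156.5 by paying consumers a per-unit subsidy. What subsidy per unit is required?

Required subsidy s = $56 per unit

At a seller price of 156.5, quantity supplied is -1025 + 9·156.5 = 383.5.
Buyers absorb 383.5 only when they pay pb with 1087 − 7·pb = 383.5, i.e. pb = 100.5.
s = ps − pb = 156.5 − 100.5 = 56.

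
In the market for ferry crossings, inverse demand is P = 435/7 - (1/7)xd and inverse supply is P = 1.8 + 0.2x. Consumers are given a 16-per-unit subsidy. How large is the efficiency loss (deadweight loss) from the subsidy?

Deadweight loss = 1120/3

Pre-subsidy: 435/7 - (1/7)x = 1.8 + 0.2x gives x* = 176 and P* = 37.
With the rebate, buyers effectively pay Pb = Ps − 16, where Ps is the price sellers receive.
On the curves, Pb = 435/7 - (1/7)x and Ps = 1.8 + 0.2x; the wedge Ps − Pb = 16 gives 1.8 + 0.2x − (435/7 - (1/7)x) = 16, so x' = 668/3.
Then Pb = 435/7 − (1/7)·(668/3) = 91/3 and Ps = 1.8 + 0.2·(668/3) = 139/3.
The subsidy expands output by 668/3 − 176 = 140/3 past the efficient level; on those units the gap between marginal cost and willingness to pay runs from 0 up to 16.
DWL = ½ × 16 × 140/3 = 1120/3.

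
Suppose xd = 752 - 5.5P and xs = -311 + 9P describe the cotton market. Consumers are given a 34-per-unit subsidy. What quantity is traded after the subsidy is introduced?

x' = 13481/29

Pre-subsidy: 752 - 5.5P = -311 + 9P gives P* = 2126/29, x* = 10115/29.
With the rebate, buyers effectively pay Pb = Ps − 34, where Ps is the price sellers receive.
Demand in terms of Ps becomes xd = 752 − 5.5(Ps − 34) = 939 - 5.5Ps. Setting this equal to supply: 939 - 5.5Ps = -311 + 9Ps, so Ps = 2500/29.
Buyers pay Pb = 2500/29 − 34 = 1514/29; x' = -311 + 9·(2500/29) = 13481/29.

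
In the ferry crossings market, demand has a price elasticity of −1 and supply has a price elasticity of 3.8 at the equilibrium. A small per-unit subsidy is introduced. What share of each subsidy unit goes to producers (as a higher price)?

Producer share = 5/24

For a small subsidy around the equilibrium, the benefit split depends on the relative slopes, which at a point are proportional to the elasticities.
Buyer share = εs/(εs + |εd|) = 3.8/(3.8 + 1) = 19/24; seller share = |εd|/(εs + |εd|) = 5/24.
So producers capture 5/24 of the subsidy.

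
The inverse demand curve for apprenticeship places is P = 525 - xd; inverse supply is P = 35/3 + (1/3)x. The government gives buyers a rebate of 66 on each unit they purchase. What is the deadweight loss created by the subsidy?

Deadweight loss = 1633.5

Pre-subsidy: 525 - x = 35/3 + (1/3)x gives x* = 385 and P* = 140.
With the rebate, buyers effectively pay Pb = Ps − 66, where Ps is the price sellers receive.
On the curves, Pb = 525 - x and Ps = 35/3 + (1/3)x; the wedge Ps − Pb = 66 gives 35/3 + (1/3)x − (525 - x) = 66, so x' = 434.5.
Then Pb = 525 − 1·434.5 = 90.5 and Ps = 35/3 + (1/3)·434.5 = 156.5.
The subsidy expands output by 434.5 − 385 = 49.5 past the efficient level; on those units the gap between marginal cost and willingness to pay runs from 0 up to 66.
DWL = ½ × 66 × 49.5 = 1633.5.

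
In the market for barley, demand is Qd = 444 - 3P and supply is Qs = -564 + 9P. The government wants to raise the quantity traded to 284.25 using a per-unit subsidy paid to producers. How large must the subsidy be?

Required subsidy s = 41 per unit

At Q = 284.25, invert demand for the buyer price: Pb = (444 − 284.25)/3 = 53.25; invert supply for the seller price: Ps = (284.25 − (-564))/9 = 94.25.
The subsidy must fill the gap: s = Ps − Pb = 94.25 − 53.25 = 41.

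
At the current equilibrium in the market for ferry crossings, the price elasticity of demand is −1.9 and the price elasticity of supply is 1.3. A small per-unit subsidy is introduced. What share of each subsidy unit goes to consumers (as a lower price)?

Consumer share = 0.40625

For a small subsidy around the equilibrium, the benefit split depends on the relative slopes, which at a point are proportional to the elasticities.
Buyer share = εs/(εs + |εd|) = 1.3/(1.3 + 1.9) = 0.40625; seller share = |εd|/(εs + |εd|) = 0.59375.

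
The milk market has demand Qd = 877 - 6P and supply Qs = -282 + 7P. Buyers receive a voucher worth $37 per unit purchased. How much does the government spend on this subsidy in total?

Pre-subsidy: 877 - 6P = -282 + 7P gives P* = 1159/13, Q* = 4447/13.
With the rebate, buyers effectively pay Pb = Ps − 37, where Ps is the price sellers receive.
Demand in terms of Ps becomes Qd = 877 − 6(Ps − 37) = 1099 - 6Ps. Setting this equal to supply: 1099 - 6Ps = -282 + 7Ps, so Ps = 1381/13.
Buyers pay Pb = 1381/13 − 37 = 900/13; Q' = -282 + 7·(1381/13) = 6001/13.
Government outlay = subsidy × quantity = 37 × 6001/13 = 222037/13.

Government cost = 222037/13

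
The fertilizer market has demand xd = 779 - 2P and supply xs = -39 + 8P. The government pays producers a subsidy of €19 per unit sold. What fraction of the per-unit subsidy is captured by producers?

Producer share = 0.2

Pre-subsidy: 779 - 2P = -39 + 8P gives P* = 81.8, x* = 615.4.
With the subsidy, sellers receive Ps = Pb + 19 for each unit, where Pb is the price buyers pay.
Supply in terms of Pb becomes xs = -39 + 8(Pb + 19) = 113 + 8Pb. Setting this equal to demand: 779 - 2Pb = 113 + 8Pb, so Pb = 66.6.
Sellers receive Ps = 66.6 + 19 = 85.6; x' = 779 − 2·66.6 = 645.8.
Buyers' price falls by P* − Pb = 81.8 − 66.6 = 15.2; sellers' price rises by Ps − P* = 85.6 − 81.8 = 3.8.
So producers capture 3.8/19 = 0.2 of each unit of subsidy.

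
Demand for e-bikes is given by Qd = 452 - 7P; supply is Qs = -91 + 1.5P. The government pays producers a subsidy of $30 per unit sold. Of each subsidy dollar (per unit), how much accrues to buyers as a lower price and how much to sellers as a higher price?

Buyers gain 90/17 per unit; sellers gain 420/17 per unit

Pre-subsidy: 452 - 7P = -91 + 1.5P gives P* = 1086/17, Q* = 82/17.
With the subsidy, sellers receive Ps = Pb + 30 for each unit, where Pb is the price buyers pay.
Supply in terms of Pb becomes Qs = -91 + 1.5(Pb + 30) = -46 + 1.5Pb. Setting this equal to demand: 452 - 7Pb = -46 + 1.5Pb, so Pb = 996/17.
Sellers receive Ps = 996/17 + 30 = 1506/17; Q' = 452 − 7·(996/17) = 712/17.
Buyers' price falls by P* − Pb = 1086/17 − 996/17 = 90/17; sellers' price rises by Ps − P* = 1506/17 − 1086/17 = 420/17.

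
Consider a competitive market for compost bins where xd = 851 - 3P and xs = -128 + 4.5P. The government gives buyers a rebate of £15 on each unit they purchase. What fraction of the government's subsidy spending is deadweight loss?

DWL / government spending = 135/4864

Pre-subsidy: 851 - 3P = -128 + 4.5P gives P* = 1958/15, x* = 459.4.
With the rebate, buyers effectively pay Pb = Ps − 15, where Ps is the price sellers receive.
Demand in terms of Ps becomes xd = 851 − 3(Ps − 15) = 896 - 3Ps. Setting this equal to supply: 896 - 3Ps = -128 + 4.5Ps, so Ps = 2048/15.
Buyers pay Pb = 2048/15 − 15 = 1823/15; x' = -128 + 4.5·(2048/15) = 486.4.
ΔCS = ½(459.4 + 486.4)(1958/15 − 1823/15) = 4256.1; ΔPS = ½(459.4 + 486.4)(2048/15 − 1958/15) = 2837.4.
Government spending = 15 × 486.4 = 7296.
DWL = ½ × 15 × (486.4 − 459.4) = 202.5; fraction = 202.5 / 7296 = 135/4864.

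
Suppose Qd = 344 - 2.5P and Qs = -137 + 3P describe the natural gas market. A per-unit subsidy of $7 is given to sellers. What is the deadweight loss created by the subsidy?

Pre-subsidy: 344 - 2.5P = -137 + 3P gives P* = 962/11, Q* = 1379/11.
With the subsidy, sellers receive Ps = Pb + 7 for each unit, where Pb is the price buyers pay.
Supply in terms of Pb becomes Qs = -137 + 3(Pb + 7) = -116 + 3Pb. Setting this equal to demand: 344 - 2.5Pb = -116 + 3Pb, so Pb = 920/11.
Sellers receive Ps = 920/11 + 7 = 997/11; Q' = 344 − 2.5·(920/11) = 1484/11.
The subsidy expands output by 1484/11 − 1379/11 = 105/11 past the efficient level; on those units the gap between marginal cost and willingness to pay runs from 0 up to 7.
DWL = ½ × 7 × 105/11 = 735/22.

Deadweight loss = 735/22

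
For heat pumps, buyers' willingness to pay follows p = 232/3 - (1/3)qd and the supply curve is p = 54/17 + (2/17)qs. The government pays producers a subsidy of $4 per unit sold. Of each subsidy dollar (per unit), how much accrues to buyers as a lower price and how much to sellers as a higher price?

Buyers gain 68/23 per unit; sellers gain 24/23 per unit

Pre-subsidy: 232/3 - (1/3)q = 54/17 + (2/17)q gives q* = 3782/23 and p* = 518/23.
With the subsidy, sellers receive ps = pb + 4 for each unit, where pb is the price buyers pay.
On the curves, pb = 232/3 - (1/3)q and ps = 54/17 + (2/17)q; the wedge ps − pb = 4 gives 54/17 + (2/17)q − (232/3 - (1/3)q) = 4, so q' = 3986/23.
Then pb = 232/3 − (1/3)·(3986/23) = 450/23 and ps = 54/17 + (2/17)·(3986/23) = 542/23.
Buyers' price falls by p* − pb = 518/23 − 450/23 = 68/23; sellers' price rises by ps − p* = 542/23 − 518/23 = 24/23.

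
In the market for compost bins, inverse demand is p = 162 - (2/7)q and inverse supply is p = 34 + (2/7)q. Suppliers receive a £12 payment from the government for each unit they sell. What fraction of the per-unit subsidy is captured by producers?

Pre-subsidy: 162 - (2/7)q = 34 + (2/7)q gives q* = 224 and p* = 98.
With the subsidy, sellers receive ps = pb + 12 for each unit, where pb is the price buyers pay.
On the curves, pb = 162 - (2/7)q and ps = 34 + (2/7)q; the wedge ps − pb = 12 gives 34 + (2/7)q − (162 - (2/7)q) = 12, so q' = 245.
Then pb = 162 − (2/7)·245 = 92 and ps = 34 + (2/7)·245 = 104.
Buyers' price falls by p* − pb = 98 − 92 = 6; sellers' price rises by ps − p* = 104 − 98 = 6.
So producers capture 6/12 = 0.5 of each unit of subsidy.

Producer share = 0.5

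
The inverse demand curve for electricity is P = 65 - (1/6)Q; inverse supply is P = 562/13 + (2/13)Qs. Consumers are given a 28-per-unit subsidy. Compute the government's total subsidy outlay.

Pre-subsidy: 65 - (1/6)Q = 562/13 + (2/13)Q gives Q* = 67.92 and P* = 53.68.
With the rebate, buyers effectively pay Pb = Ps − 28, where Ps is the price sellers receive.
On the curves, Pb = 65 - (1/6)Q and Ps = 562/13 + (2/13)Q; the wedge Ps − Pb = 28 gives 562/13 + (2/13)Q − (65 - (1/6)Q) = 28, so Q' = 155.28.
Then Pb = 65 − (1/6)·155.28 = 39.12 and Ps = 562/13 + (2/13)·155.28 = 67.12.
Government outlay = subsidy × quantity = 28 × 155.28 = 4347.84.

Government cost = 4347.84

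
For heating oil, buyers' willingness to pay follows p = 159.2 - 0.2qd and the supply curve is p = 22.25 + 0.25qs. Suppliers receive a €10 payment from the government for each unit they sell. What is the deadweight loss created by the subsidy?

Pre-subsidy: 159.2 - 0.2q = 22.25 + 0.25q gives q* = 913/3 and p* = 295/3.
With the subsidy, sellers receive ps = pb + 10 for each unit, where pb is the price buyers pay.
On the curves, pb = 159.2 - 0.2q and ps = 22.25 + 0.25q; the wedge ps − pb = 10 gives 22.25 + 0.25q − (159.2 - 0.2q) = 10, so q' = 2939/9.
Then pb = 159.2 − 0.2·(2939/9) = 845/9 and ps = 22.25 + 0.25·(2939/9) = 935/9.
The subsidy expands output by 2939/9 − 913/3 = 200/9 past the efficient level; on those units the gap between marginal cost and willingness to pay runs from 0 up to 10.
DWL = ½ × 10 × 200/9 = 1000/9.

Deadweight loss = 1000/9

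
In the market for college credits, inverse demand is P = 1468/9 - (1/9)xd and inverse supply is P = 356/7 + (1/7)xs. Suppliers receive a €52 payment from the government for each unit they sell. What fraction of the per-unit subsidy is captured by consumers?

Consumer share = 0.4375

Pre-subsidy: 1468/9 - (1/9)x = 356/7 + (1/7)x gives x* = 442 and P* = 114.
With the subsidy, sellers receive Ps = Pb + 52 for each unit, where Pb is the price buyers pay.
On the curves, Pb = 1468/9 - (1/9)x and Ps = 356/7 + (1/7)x; the wedge Ps − Pb = 52 gives 356/7 + (1/7)x − (1468/9 - (1/9)x) = 52, so x' = 646.75.
Then Pb = 1468/9 − (1/9)·646.75 = 91.25 and Ps = 356/7 + (1/7)·646.75 = 143.25.
Buyers' price falls by P* − Pb = 114 − 91.25 = 22.75; sellers' price rises by Ps − P* = 143.25 − 114 = 29.25.
So consumers capture 22.75/52 = 0.4375 of each unit of subsidy.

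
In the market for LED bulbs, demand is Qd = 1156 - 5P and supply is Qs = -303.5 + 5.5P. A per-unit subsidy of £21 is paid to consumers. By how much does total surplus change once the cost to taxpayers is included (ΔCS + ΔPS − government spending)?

Net change in total surplus = -£577.5

Pre-subsidy: 1156 - 5P = -303.5 + 5.5P gives P* = 139, Q* = 461.
With the rebate, buyers effectively pay Pb = Ps − 21, where Ps is the price sellers receive.
Demand in terms of Ps becomes Qd = 1156 − 5(Ps − 21) = 1261 - 5Ps. Setting this equal to supply: 1261 - 5Ps = -303.5 + 5.5Ps, so Ps = 149.
Buyers pay Pb = 149 − 21 = 128; Q' = -303.5 + 5.5·149 = 516.
ΔCS = ½(461 + 516)(139 − 128) = 5373.5; ΔPS = ½(461 + 516)(149 − 139) = 4885.
Government spending = 21 × 516 = 10836.
Net change = 5373.5 + 4885 − 10836 = -577.5. The loss equals the DWL triangle ½·21·55.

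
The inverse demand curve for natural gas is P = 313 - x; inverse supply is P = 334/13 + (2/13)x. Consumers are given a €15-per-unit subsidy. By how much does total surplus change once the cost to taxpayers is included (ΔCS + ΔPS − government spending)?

Pre-subsidy: 313 - x = 334/13 + (2/13)x gives x* = 249 and P* = 64.
With the rebate, buyers effectively pay Pb = Ps − 15, where Ps is the price sellers receive.
On the curves, Pb = 313 - x and Ps = 334/13 + (2/13)x; the wedge Ps − Pb = 15 gives 334/13 + (2/13)x − (313 - x) = 15, so x' = 262.
Then Pb = 313 − 1·262 = 51 and Ps = 334/13 + (2/13)·262 = 66.
ΔCS = ½(249 + 262)(64 − 51) = 3321.5; ΔPS = ½(249 + 262)(66 − 64) = 511.
Government spending = 15 × 262 = 3930.
Net change = 3321.5 + 511 − 3930 = -97.5. The loss equals the DWL triangle ½·15·13.

Net change in total surplus = -€97.5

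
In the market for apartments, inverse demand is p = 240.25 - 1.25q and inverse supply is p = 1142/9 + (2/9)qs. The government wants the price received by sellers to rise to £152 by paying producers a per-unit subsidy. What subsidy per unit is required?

Required subsidy s = £53 per unit

At a seller price of 152, quantity supplied is -571 + 4.5·152 = 113.
Buyers absorb 113 only when they pay pb = 240.25 − 1.25·113 = 99.
s = ps − pb = 152 − 99 = 53.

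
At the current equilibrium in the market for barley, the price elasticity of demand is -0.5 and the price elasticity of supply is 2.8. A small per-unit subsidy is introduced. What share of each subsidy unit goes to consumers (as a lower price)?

Consumer share = 28/33

For a small subsidy around the equilibrium, the benefit split depends on the relative slopes, which at a point are proportional to the elasticities.
Buyer share = εs/(εs + |εd|) = 2.8/(2.8 + 0.5) = 28/33; seller share = |εd|/(εs + |εd|) = 5/33.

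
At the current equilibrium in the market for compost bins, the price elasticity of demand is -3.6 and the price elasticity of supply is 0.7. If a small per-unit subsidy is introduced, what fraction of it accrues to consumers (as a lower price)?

For a small subsidy around the equilibrium, the benefit split depends on the relative slopes, which at a point are proportional to the elasticities.
Buyer share = εs/(εs + |εd|) = 0.7/(0.7 + 3.6) = 7/43; seller share = |εd|/(εs + |εd|) = 36/43.

Consumer share = 7/43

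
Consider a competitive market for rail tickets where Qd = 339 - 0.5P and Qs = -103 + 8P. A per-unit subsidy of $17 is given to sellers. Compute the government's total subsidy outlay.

Pre-subsidy: 339 - 0.5P = -103 + 8P gives P* = 52, Q* = 313.
With the subsidy, sellers receive Ps = Pb + 17 for each unit, where Pb is the price buyers pay.
Supply in terms of Pb becomes Qs = -103 + 8(Pb + 17) = 33 + 8Pb. Setting this equal to demand: 339 - 0.5Pb = 33 + 8Pb, so Pb = 36.
Sellers receive Ps = 36 + 17 = 53; Q' = 339 − 0.5·36 = 321.
Government outlay = subsidy × quantity = 17 × 321 = 5457.

Government cost = $5457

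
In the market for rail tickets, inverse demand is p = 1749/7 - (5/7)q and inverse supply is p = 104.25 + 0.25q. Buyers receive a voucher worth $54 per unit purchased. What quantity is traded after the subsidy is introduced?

Pre-subsidy: 1749/7 - (5/7)q = 104.25 + 0.25q gives q* = 151 and p* = 142.
With the rebate, buyers effectively pay pb = ps − 54, where ps is the price sellers receive.
On the curves, pb = 1749/7 - (5/7)q and ps = 104.25 + 0.25q; the wedge ps − pb = 54 gives 104.25 + 0.25q − (1749/7 - (5/7)q) = 54, so q' = 207.
Then pb = 1749/7 − (5/7)·207 = 102 and ps = 104.25 + 0.25·207 = 156.

q' = 207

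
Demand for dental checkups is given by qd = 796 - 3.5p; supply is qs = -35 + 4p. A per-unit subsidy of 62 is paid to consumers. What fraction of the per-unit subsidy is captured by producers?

Pre-subsidy: 796 - 3.5p = -35 + 4p gives p* = 110.8, q* = 408.2.
With the rebate, buyers effectively pay pb = ps − 62, where ps is the price sellers receive.
Demand in terms of ps becomes qd = 796 − 3.5(ps − 62) = 1013 - 3.5ps. Setting this equal to supply: 1013 - 3.5ps = -35 + 4ps, so ps = 2096/15.
Buyers pay pb = 2096/15 − 62 = 1166/15; q' = -35 + 4·(2096/15) = 7859/15.
Buyers' price falls by p* − pb = 110.8 − 1166/15 = 496/15; sellers' price rises by ps − p* = 2096/15 − 110.8 = 434/15.
So producers capture (434/15)/62 = 7/15 of each unit of subsidy.

Producer share = 7/15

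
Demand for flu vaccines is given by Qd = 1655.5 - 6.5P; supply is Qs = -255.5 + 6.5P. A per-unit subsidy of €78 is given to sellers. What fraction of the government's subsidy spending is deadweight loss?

Pre-subsidy: 1655.5 - 6.5P = -255.5 + 6.5P gives P* = 147, Q* = 700.
With the subsidy, sellers receive Ps = Pb + 78 for each unit, where Pb is the price buyers pay.
Supply in terms of Pb becomes Qs = -255.5 + 6.5(Pb + 78) = 251.5 + 6.5Pb. Setting this equal to demand: 1655.5 - 6.5Pb = 251.5 + 6.5Pb, so Pb = 108.
Sellers receive Ps = 108 + 78 = 186; Q' = 1655.5 − 6.5·108 = 953.5.
ΔCS = ½(700 + 953.5)(147 − 108) = 32243.25; ΔPS = ½(700 + 953.5)(186 − 147) = 32243.25.
Government spending = 78 × 953.5 = 74373.
DWL = ½ × 78 × (953.5 − 700) = 9886.5; fraction = 9886.5 / 74373 = 507/3814.

DWL / government spending = 507/3814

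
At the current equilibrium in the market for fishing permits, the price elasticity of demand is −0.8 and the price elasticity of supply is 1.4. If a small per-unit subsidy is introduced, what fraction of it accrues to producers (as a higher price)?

Producer share = 4/11

For a small subsidy around the equilibrium, the benefit split depends on the relative slopes, which at a point are proportional to the elasticities.
Buyer share = εs/(εs + |εd|) = 1.4/(1.4 + 0.8) = 7/11; seller share = |εd|/(εs + |εd|) = 4/11.
So producers capture 4/11 of the subsidy.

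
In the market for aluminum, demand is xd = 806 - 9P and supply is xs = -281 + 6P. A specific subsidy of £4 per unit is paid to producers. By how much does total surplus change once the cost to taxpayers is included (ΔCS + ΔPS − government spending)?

Pre-subsidy: 806 - 9P = -281 + 6P gives P* = 1087/15, x* = 153.8.
With the subsidy, sellers receive Ps = Pb + 4 for each unit, where Pb is the price buyers pay.
Supply in terms of Pb becomes xs = -281 + 6(Pb + 4) = -257 + 6Pb. Setting this equal to demand: 806 - 9Pb = -257 + 6Pb, so Pb = 1063/15.
Sellers receive Ps = 1063/15 + 4 = 1123/15; x' = 806 − 9·(1063/15) = 168.2.
ΔCS = ½(153.8 + 168.2)(1087/15 − 1063/15) = 257.6; ΔPS = ½(153.8 + 168.2)(1123/15 − 1087/15) = 386.4.
Government spending = 4 × 168.2 = 672.8.
Net change = 257.6 + 386.4 − 672.8 = -28.8. The loss equals the DWL triangle ½·4·14.4.

Net change in total surplus = -£28.8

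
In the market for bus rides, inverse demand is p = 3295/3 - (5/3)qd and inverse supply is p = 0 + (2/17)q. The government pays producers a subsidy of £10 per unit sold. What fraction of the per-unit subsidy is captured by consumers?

Pre-subsidy: 3295/3 - (5/3)q = 0 + (2/17)q gives q* = 56015/91 and p* = 6590/91.
With the subsidy, sellers receive ps = pb + 10 for each unit, where pb is the price buyers pay.
On the curves, pb = 3295/3 - (5/3)q and ps = 0 + (2/17)q; the wedge ps − pb = 10 gives 0 + (2/17)q − (3295/3 - (5/3)q) = 10, so q' = 8075/13.
Then pb = 3295/3 − (5/3)·(8075/13) = 820/13 and ps = 0 + (2/17)·(8075/13) = 950/13.
Buyers' price falls by p* − pb = 6590/91 − 820/13 = 850/91; sellers' price rises by ps − p* = 950/13 − 6590/91 = 60/91.
So consumers capture (850/91)/10 = 85/91 of each unit of subsidy.

Consumer share = 85/91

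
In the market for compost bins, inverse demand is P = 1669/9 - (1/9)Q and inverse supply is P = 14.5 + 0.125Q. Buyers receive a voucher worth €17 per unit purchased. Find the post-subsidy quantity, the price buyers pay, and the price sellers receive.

Pre-subsidy: 1669/9 - (1/9)Q = 14.5 + 0.125Q gives Q* = 724 and P* = 105.
With the rebate, buyers effectively pay Pb = Ps − 17, where Ps is the price sellers receive.
On the curves, Pb = 1669/9 - (1/9)Q and Ps = 14.5 + 0.125Q; the wedge Ps − Pb = 17 gives 14.5 + 0.125Q − (1669/9 - (1/9)Q) = 17, so Q' = 796.
Then Pb = 1669/9 − (1/9)·796 = 97 and Ps = 14.5 + 0.125·796 = 114.

Q' = 796; buyers pay €97; sellers receive €114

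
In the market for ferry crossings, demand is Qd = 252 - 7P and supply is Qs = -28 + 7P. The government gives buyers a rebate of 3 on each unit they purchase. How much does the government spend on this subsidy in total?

Government cost = 367.5

Pre-subsidy: 252 - 7P = -28 + 7P gives P* = 20, Q* = 112.
With the rebate, buyers effectively pay Pb = Ps − 3, where Ps is the price sellers receive.
Demand in terms of Ps becomes Qd = 252 − 7(Ps − 3) = 273 - 7Ps. Setting this equal to supply: 273 - 7Ps = -28 + 7Ps, so Ps = 21.5.
Buyers pay Pb = 21.5 − 3 = 18.5; Q' = -28 + 7·21.5 = 122.5.
Government outlay = subsidy × quantity = 3 × 122.5 = 367.5.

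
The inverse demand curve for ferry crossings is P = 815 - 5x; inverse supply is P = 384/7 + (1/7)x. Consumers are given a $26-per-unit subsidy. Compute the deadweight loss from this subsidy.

Pre-subsidy: 815 - 5x = 384/7 + (1/7)x gives x* = 5321/36 and P* = 2735/36.
With the rebate, buyers effectively pay Pb = Ps − 26, where Ps is the price sellers receive.
On the curves, Pb = 815 - 5x and Ps = 384/7 + (1/7)x; the wedge Ps − Pb = 26 gives 384/7 + (1/7)x − (815 - 5x) = 26, so x' = 5503/36.
Then Pb = 815 − 5·(5503/36) = 1825/36 and Ps = 384/7 + (1/7)·(5503/36) = 2761/36.
The subsidy expands output by 5503/36 − 5321/36 = 91/18 past the efficient level; on those units the gap between marginal cost and willingness to pay runs from 0 up to 26.
DWL = ½ × 26 × 91/18 = 1183/18.

Deadweight loss = 1183/18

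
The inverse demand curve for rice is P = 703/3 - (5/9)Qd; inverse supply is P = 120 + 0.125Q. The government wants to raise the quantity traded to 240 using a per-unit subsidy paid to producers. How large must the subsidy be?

At Q = 240, from the demand curve buyers pay Pb = 703/3 − (5/9)·240 = 101; from the supply curve sellers need Ps = 120 + 0.125·240 = 150.
The subsidy must fill the gap: s = Ps − Pb = 150 − 101 = 49.

Required subsidy s = 49 per unit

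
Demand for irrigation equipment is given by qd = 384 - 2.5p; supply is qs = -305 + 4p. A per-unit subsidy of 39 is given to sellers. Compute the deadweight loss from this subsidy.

Pre-subsidy: 384 - 2.5p = -305 + 4p gives p* = 106, q* = 119.
With the subsidy, sellers receive ps = pb + 39 for each unit, where pb is the price buyers pay.
Supply in terms of pb becomes qs = -305 + 4(pb + 39) = -149 + 4pb. Setting this equal to demand: 384 - 2.5pb = -149 + 4pb, so pb = 82.
Sellers receive ps = 82 + 39 = 121; q' = 384 − 2.5·82 = 179.
The subsidy expands output by 179 − 119 = 60 past the efficient level; on those units the gap between marginal cost and willingness to pay runs from 0 up to 39.
DWL = ½ × 39 × 60 = 1170.

Deadweight loss = 1170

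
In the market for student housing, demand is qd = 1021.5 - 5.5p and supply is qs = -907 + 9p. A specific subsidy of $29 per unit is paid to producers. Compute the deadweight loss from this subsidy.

Pre-subsidy: 1021.5 - 5.5p = -907 + 9p gives p* = 133, q* = 290.
With the subsidy, sellers receive ps = pb + 29 for each unit, where pb is the price buyers pay.
Supply in terms of pb becomes qs = -907 + 9(pb + 29) = -646 + 9pb. Setting this equal to demand: 1021.5 - 5.5pb = -646 + 9pb, so pb = 115.
Sellers receive ps = 115 + 29 = 144; q' = 1021.5 − 5.5·115 = 389.
The subsidy expands output by 389 − 290 = 99 past the efficient level; on those units the gap between marginal cost and willingness to pay runs from 0 up to 29.
DWL = ½ × 29 × 99 = 1435.5.

Deadweight loss = $1435.5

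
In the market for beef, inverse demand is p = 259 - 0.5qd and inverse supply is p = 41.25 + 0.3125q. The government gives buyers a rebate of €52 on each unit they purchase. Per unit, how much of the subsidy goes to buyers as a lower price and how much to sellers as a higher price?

Buyers gain €32 per unit; sellers gain €20 per unit

Pre-subsidy: 259 - 0.5q = 41.25 + 0.3125q gives q* = 268 and p* = 125.
With the rebate, buyers effectively pay pb = ps − 52, where ps is the price sellers receive.
On the curves, pb = 259 - 0.5q and ps = 41.25 + 0.3125q; the wedge ps − pb = 52 gives 41.25 + 0.3125q − (259 - 0.5q) = 52, so q' = 332.
Then pb = 259 − 0.5·332 = 93 and ps = 41.25 + 0.3125·332 = 145.
Buyers' price falls by p* − pb = 125 − 93 = 32; sellers' price rises by ps − p* = 145 − 125 = 20.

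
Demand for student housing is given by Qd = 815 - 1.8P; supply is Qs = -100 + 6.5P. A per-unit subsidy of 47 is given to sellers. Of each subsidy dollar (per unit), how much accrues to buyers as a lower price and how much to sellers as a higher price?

Pre-subsidy: 815 - 1.8P = -100 + 6.5P gives P* = 9150/83, Q* = 51175/83.
With the subsidy, sellers receive Ps = Pb + 47 for each unit, where Pb is the price buyers pay.
Supply in terms of Pb becomes Qs = -100 + 6.5(Pb + 47) = 205.5 + 6.5Pb. Setting this equal to demand: 815 - 1.8Pb = 205.5 + 6.5Pb, so Pb = 6095/83.
Sellers receive Ps = 6095/83 + 47 = 9996/83; Q' = 815 − 1.8·(6095/83) = 56674/83.
Buyers' price falls by P* − Pb = 9150/83 − 6095/83 = 3055/83; sellers' price rises by Ps − P* = 9996/83 − 9150/83 = 846/83.

Buyers gain 3055/83 per unit; sellers gain 846/83 per unit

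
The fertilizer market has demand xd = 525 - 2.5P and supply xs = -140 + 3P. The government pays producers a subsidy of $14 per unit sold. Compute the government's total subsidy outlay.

Pre-subsidy: 525 - 2.5P = -140 + 3P gives P* = 1330/11, x* = 2450/11.
With the subsidy, sellers receive Ps = Pb + 14 for each unit, where Pb is the price buyers pay.
Supply in terms of Pb becomes xs = -140 + 3(Pb + 14) = -98 + 3Pb. Setting this equal to demand: 525 - 2.5Pb = -98 + 3Pb, so Pb = 1246/11.
Sellers receive Ps = 1246/11 + 14 = 1400/11; x' = 525 − 2.5·(1246/11) = 2660/11.
Government outlay = subsidy × quantity = 14 × 2660/11 = 37240/11.

Government cost = 37240/11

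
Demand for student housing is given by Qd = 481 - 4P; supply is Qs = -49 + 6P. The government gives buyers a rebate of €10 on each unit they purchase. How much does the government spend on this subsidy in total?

Government cost = €2930

Pre-subsidy: 481 - 4P = -49 + 6P gives P* = 53, Q* = 269.
With the rebate, buyers effectively pay Pb = Ps − 10, where Ps is the price sellers receive.
Demand in terms of Ps becomes Qd = 481 − 4(Ps − 10) = 521 - 4Ps. Setting this equal to supply: 521 - 4Ps = -49 + 6Ps, so Ps = 57.
Buyers pay Pb = 57 − 10 = 47; Q' = -49 + 6·57 = 293.
Government outlay = subsidy × quantity = 10 × 293 = 2930.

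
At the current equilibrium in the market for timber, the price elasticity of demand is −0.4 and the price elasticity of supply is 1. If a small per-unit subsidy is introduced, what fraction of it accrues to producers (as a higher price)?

For a small subsidy around the equilibrium, the benefit split depends on the relative slopes, which at a point are proportional to the elasticities.
Buyer share = εs/(εs + |εd|) = 1/(1 + 0.4) = 5/7; seller share = |εd|/(εs + |εd|) = 2/7.
So producers capture 2/7 of the subsidy.

Producer share = 2/7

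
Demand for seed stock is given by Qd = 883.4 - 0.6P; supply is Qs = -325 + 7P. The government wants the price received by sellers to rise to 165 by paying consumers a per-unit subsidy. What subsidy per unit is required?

Required subsidy s = 76 per unit

At a seller price of 165, quantity supplied is -325 + 7·165 = 830.
Buyers absorb 830 only when they pay Pb with 883.4 − 0.6·Pb = 830, i.e. Pb = 89.
s = Ps − Pb = 165 − 89 = 76.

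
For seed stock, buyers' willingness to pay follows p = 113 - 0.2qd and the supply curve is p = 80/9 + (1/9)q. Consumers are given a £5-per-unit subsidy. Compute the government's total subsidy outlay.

Pre-subsidy: 113 - 0.2q = 80/9 + (1/9)q gives q* = 4685/14 and p* = 645/14.
With the rebate, buyers effectively pay pb = ps − 5, where ps is the price sellers receive.
On the curves, pb = 113 - 0.2q and ps = 80/9 + (1/9)q; the wedge ps − pb = 5 gives 80/9 + (1/9)q − (113 - 0.2q) = 5, so q' = 2455/7.
Then pb = 113 − 0.2·(2455/7) = 300/7 and ps = 80/9 + (1/9)·(2455/7) = 335/7.
Government outlay = subsidy × quantity = 5 × 2455/7 = 12275/7.

Government cost = 12275/7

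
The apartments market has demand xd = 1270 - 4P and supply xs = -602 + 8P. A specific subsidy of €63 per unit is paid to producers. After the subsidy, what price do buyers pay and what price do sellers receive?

Pre-subsidy: 1270 - 4P = -602 + 8P gives P* = 156, x* = 646.
With the subsidy, sellers receive Ps = Pb + 63 for each unit, where Pb is the price buyers pay.
Supply in terms of Pb becomes xs = -602 + 8(Pb + 63) = -98 + 8Pb. Setting this equal to demand: 1270 - 4Pb = -98 + 8Pb, so Pb = 114.
Sellers receive Ps = 114 + 63 = 177; x' = 1270 − 4·114 = 814.

Buyers pay €114; sellers receive €177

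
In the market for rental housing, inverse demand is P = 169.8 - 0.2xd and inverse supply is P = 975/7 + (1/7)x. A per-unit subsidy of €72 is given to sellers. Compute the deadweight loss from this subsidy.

Deadweight loss = €7560

Pre-subsidy: 169.8 - 0.2x = 975/7 + (1/7)x gives x* = 89 and P* = 152.
With the subsidy, sellers receive Ps = Pb + 72 for each unit, where Pb is the price buyers pay.
On the curves, Pb = 169.8 - 0.2x and Ps = 975/7 + (1/7)x; the wedge Ps − Pb = 72 gives 975/7 + (1/7)x − (169.8 - 0.2x) = 72, so x' = 299.
Then Pb = 169.8 − 0.2·299 = 110 and Ps = 975/7 + (1/7)·299 = 182.
The subsidy expands output by 299 − 89 = 210 past the efficient level; on those units the gap between marginal cost and willingness to pay runs from 0 up to 72.
DWL = ½ × 72 × 210 = 7560.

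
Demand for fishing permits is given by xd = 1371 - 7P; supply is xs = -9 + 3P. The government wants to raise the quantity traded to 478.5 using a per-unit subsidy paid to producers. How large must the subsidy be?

At x = 478.5, invert demand for the buyer price: Pb = (1371 − 478.5)/7 = 127.5; invert supply for the seller price: Ps = (478.5 − (-9))/3 = 162.5.
The subsidy must fill the gap: s = Ps − Pb = 162.5 − 127.5 = 35.

Required subsidy s = 35 per unit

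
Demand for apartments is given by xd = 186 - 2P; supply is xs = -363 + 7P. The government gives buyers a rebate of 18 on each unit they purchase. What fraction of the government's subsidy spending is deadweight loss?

Pre-subsidy: 186 - 2P = -363 + 7P gives P* = 61, x* = 64.
With the rebate, buyers effectively pay Pb = Ps − 18, where Ps is the price sellers receive.
Demand in terms of Ps becomes xd = 186 − 2(Ps − 18) = 222 - 2Ps. Setting this equal to supply: 222 - 2Ps = -363 + 7Ps, so Ps = 65.
Buyers pay Pb = 65 − 18 = 47; x' = -363 + 7·65 = 92.
ΔCS = ½(64 + 92)(61 − 47) = 1092; ΔPS = ½(64 + 92)(65 − 61) = 312.
Government spending = 18 × 92 = 1656.
DWL = ½ × 18 × (92 − 64) = 252; fraction = 252 / 1656 = 7/46.

DWL / government spending = 7/46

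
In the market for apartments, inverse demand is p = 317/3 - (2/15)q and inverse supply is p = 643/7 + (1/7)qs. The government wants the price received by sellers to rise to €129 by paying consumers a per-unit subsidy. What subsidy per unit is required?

Required subsidy s = €58 per unit

At a seller price of 129, quantity supplied is -643 + 7·129 = 260.
Buyers absorb 260 only when they pay pb = 317/3 − (2/15)·260 = 71.
s = ps − pb = 129 − 71 = 58.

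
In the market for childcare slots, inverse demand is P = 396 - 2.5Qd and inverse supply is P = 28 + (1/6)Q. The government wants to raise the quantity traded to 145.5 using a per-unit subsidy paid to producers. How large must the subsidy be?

Required subsidy s = 20 per unit

At Q = 145.5, from the demand curve buyers pay Pb = 396 − 2.5·145.5 = 32.25; from the supply curve sellers need Ps = 28 + (1/6)·145.5 = 52.25.
The subsidy must fill the gap: s = Ps − Pb = 52.25 − 32.25 = 20.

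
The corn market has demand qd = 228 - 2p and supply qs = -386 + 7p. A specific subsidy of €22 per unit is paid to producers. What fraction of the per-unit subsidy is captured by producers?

Pre-subsidy: 228 - 2p = -386 + 7p gives p* = 614/9, q* = 824/9.
With the subsidy, sellers receive ps = pb + 22 for each unit, where pb is the price buyers pay.
Supply in terms of pb becomes qs = -386 + 7(pb + 22) = -232 + 7pb. Setting this equal to demand: 228 - 2pb = -232 + 7pb, so pb = 460/9.
Sellers receive ps = 460/9 + 22 = 658/9; q' = 228 − 2·(460/9) = 1132/9.
Buyers' price falls by p* − pb = 614/9 − 460/9 = 154/9; sellers' price rises by ps − p* = 658/9 − 614/9 = 44/9.
So producers capture (44/9)/22 = 2/9 of each unit of subsidy.

Producer share = 2/9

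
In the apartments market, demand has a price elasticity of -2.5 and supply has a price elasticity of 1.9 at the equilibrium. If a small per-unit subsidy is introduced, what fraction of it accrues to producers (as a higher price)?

Producer share = 25/44

For a small subsidy around the equilibrium, the benefit split depends on the relative slopes, which at a point are proportional to the elasticities.
Buyer share = εs/(εs + |εd|) = 1.9/(1.9 + 2.5) = 19/44; seller share = |εd|/(εs + |εd|) = 25/44.
So producers capture 25/44 of the subsidy.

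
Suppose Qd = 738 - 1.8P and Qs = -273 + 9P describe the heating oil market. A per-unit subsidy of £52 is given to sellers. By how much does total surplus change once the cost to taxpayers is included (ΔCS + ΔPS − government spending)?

Pre-subsidy: 738 - 1.8P = -273 + 9P gives P* = 1685/18, Q* = 569.5.
With the subsidy, sellers receive Ps = Pb + 52 for each unit, where Pb is the price buyers pay.
Supply in terms of Pb becomes Qs = -273 + 9(Pb + 52) = 195 + 9Pb. Setting this equal to demand: 738 - 1.8Pb = 195 + 9Pb, so Pb = 905/18.
Sellers receive Ps = 905/18 + 52 = 1841/18; Q' = 738 − 1.8·(905/18) = 647.5.
ΔCS = ½(569.5 + 647.5)(1685/18 − 905/18) = 79105/3; ΔPS = ½(569.5 + 647.5)(1841/18 − 1685/18) = 15821/3.
Government spending = 52 × 647.5 = 33670.
Net change = 79105/3 + 15821/3 − 33670 = -2028. The loss equals the DWL triangle ½·52·78.

Net change in total surplus = -£2028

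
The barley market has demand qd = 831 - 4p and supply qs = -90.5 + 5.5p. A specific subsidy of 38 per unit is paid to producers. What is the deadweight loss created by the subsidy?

Pre-subsidy: 831 - 4p = -90.5 + 5.5p gives p* = 97, q* = 443.
With the subsidy, sellers receive ps = pb + 38 for each unit, where pb is the price buyers pay.
Supply in terms of pb becomes qs = -90.5 + 5.5(pb + 38) = 118.5 + 5.5pb. Setting this equal to demand: 831 - 4pb = 118.5 + 5.5pb, so pb = 75.
Sellers receive ps = 75 + 38 = 113; q' = 831 − 4·75 = 531.
The subsidy expands output by 531 − 443 = 88 past the efficient level; on those units the gap between marginal cost and willingness to pay runs from 0 up to 38.
DWL = ½ × 38 × 88 = 1672.

Deadweight loss = 1672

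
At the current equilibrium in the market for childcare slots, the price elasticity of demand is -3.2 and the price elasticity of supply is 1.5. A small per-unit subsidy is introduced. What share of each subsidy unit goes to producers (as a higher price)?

For a small subsidy around the equilibrium, the benefit split depends on the relative slopes, which at a point are proportional to the elasticities.
Buyer share = εs/(εs + |εd|) = 1.5/(1.5 + 3.2) = 15/47; seller share = |εd|/(εs + |εd|) = 32/47.
So producers capture 32/47 of the subsidy.

Producer share = 32/47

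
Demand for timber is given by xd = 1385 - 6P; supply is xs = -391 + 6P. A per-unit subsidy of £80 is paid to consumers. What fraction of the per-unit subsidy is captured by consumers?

Pre-subsidy: 1385 - 6P = -391 + 6P gives P* = 148, x* = 497.
With the rebate, buyers effectively pay Pb = Ps − 80, where Ps is the price sellers receive.
Demand in terms of Ps becomes xd = 1385 − 6(Ps − 80) = 1865 - 6Ps. Setting this equal to supply: 1865 - 6Ps = -391 + 6Ps, so Ps = 188.
Buyers pay Pb = 188 − 80 = 108; x' = -391 + 6·188 = 737.
Buyers' price falls by P* − Pb = 148 − 108 = 40; sellers' price rises by Ps − P* = 188 − 148 = 40.
So consumers capture 40/80 = 0.5 of each unit of subsidy.

Consumer share = 0.5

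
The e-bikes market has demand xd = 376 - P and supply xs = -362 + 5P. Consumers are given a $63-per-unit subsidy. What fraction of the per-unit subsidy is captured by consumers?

Consumer share = 5/6

Pre-subsidy: 376 - P = -362 + 5P gives P* = 123, x* = 253.
With the rebate, buyers effectively pay Pb = Ps − 63, where Ps is the price sellers receive.
Demand in terms of Ps becomes xd = 376 − 1(Ps − 63) = 439 - Ps. Setting this equal to supply: 439 - Ps = -362 + 5Ps, so Ps = 133.5.
Buyers pay Pb = 133.5 − 63 = 70.5; x' = -362 + 5·133.5 = 305.5.
Buyers' price falls by P* − Pb = 123 − 70.5 = 52.5; sellers' price rises by Ps − P* = 133.5 − 123 = 10.5.
So consumers capture 52.5/63 = 5/6 of each unit of subsidy.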